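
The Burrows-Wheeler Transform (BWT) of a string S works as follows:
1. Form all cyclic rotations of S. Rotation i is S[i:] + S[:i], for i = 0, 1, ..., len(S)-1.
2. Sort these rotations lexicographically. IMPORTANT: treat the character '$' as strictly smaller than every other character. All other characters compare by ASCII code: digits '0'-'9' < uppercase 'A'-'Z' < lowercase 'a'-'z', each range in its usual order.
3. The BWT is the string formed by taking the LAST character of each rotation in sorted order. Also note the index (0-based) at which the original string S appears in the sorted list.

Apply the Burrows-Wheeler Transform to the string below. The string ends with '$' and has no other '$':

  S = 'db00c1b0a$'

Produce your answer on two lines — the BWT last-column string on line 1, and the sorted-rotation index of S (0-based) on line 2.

Answer: abb0c0d10$
9

Derivation:
All 10 rotations (rotation i = S[i:]+S[:i]):
  rot[0] = db00c1b0a$
  rot[1] = b00c1b0a$d
  rot[2] = 00c1b0a$db
  rot[3] = 0c1b0a$db0
  rot[4] = c1b0a$db00
  rot[5] = 1b0a$db00c
  rot[6] = b0a$db00c1
  rot[7] = 0a$db00c1b
  rot[8] = a$db00c1b0
  rot[9] = $db00c1b0a
Sorted (with $ < everything):
  sorted[0] = $db00c1b0a  (last char: 'a')
  sorted[1] = 00c1b0a$db  (last char: 'b')
  sorted[2] = 0a$db00c1b  (last char: 'b')
  sorted[3] = 0c1b0a$db0  (last char: '0')
  sorted[4] = 1b0a$db00c  (last char: 'c')
  sorted[5] = a$db00c1b0  (last char: '0')
  sorted[6] = b00c1b0a$d  (last char: 'd')
  sorted[7] = b0a$db00c1  (last char: '1')
  sorted[8] = c1b0a$db00  (last char: '0')
  sorted[9] = db00c1b0a$  (last char: '$')
Last column: abb0c0d10$
Original string S is at sorted index 9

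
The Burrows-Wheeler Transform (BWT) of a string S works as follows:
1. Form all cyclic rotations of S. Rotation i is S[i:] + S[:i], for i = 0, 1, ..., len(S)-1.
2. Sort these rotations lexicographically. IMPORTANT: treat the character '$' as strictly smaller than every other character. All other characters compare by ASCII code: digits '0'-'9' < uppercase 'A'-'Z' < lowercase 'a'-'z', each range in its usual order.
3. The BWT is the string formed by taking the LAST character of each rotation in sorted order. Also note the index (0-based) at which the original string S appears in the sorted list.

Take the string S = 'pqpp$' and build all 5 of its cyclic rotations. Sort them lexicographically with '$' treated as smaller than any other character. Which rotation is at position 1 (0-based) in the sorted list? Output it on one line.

All 5 rotations (rotation i = S[i:]+S[:i]):
  rot[0] = pqpp$
  rot[1] = qpp$p
  rot[2] = pp$pq
  rot[3] = p$pqp
  rot[4] = $pqpp
Sorted (with $ < everything):
  sorted[0] = $pqpp
  sorted[1] = p$pqp
  sorted[2] = pp$pq
  sorted[3] = pqpp$
  sorted[4] = qpp$p
sorted[1] = p$pqp

Answer: p$pqp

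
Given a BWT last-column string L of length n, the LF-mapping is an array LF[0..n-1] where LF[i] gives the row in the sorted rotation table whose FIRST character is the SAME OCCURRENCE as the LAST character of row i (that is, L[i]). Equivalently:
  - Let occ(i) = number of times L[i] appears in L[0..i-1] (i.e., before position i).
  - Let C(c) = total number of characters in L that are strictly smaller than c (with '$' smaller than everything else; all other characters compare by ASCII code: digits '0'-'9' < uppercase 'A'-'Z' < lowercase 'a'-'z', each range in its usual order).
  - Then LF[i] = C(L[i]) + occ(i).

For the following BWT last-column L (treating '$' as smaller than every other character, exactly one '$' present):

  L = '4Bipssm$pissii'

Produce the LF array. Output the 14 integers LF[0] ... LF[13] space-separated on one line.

Answer: 1 2 3 8 10 11 7 0 9 4 12 13 5 6

Derivation:
Char counts: '$':1, '4':1, 'B':1, 'i':4, 'm':1, 'p':2, 's':4
C (first-col start): C('$')=0, C('4')=1, C('B')=2, C('i')=3, C('m')=7, C('p')=8, C('s')=10
L[0]='4': occ=0, LF[0]=C('4')+0=1+0=1
L[1]='B': occ=0, LF[1]=C('B')+0=2+0=2
L[2]='i': occ=0, LF[2]=C('i')+0=3+0=3
L[3]='p': occ=0, LF[3]=C('p')+0=8+0=8
L[4]='s': occ=0, LF[4]=C('s')+0=10+0=10
L[5]='s': occ=1, LF[5]=C('s')+1=10+1=11
L[6]='m': occ=0, LF[6]=C('m')+0=7+0=7
L[7]='$': occ=0, LF[7]=C('$')+0=0+0=0
L[8]='p': occ=1, LF[8]=C('p')+1=8+1=9
L[9]='i': occ=1, LF[9]=C('i')+1=3+1=4
L[10]='s': occ=2, LF[10]=C('s')+2=10+2=12
L[11]='s': occ=3, LF[11]=C('s')+3=10+3=13
L[12]='i': occ=2, LF[12]=C('i')+2=3+2=5
L[13]='i': occ=3, LF[13]=C('i')+3=3+3=6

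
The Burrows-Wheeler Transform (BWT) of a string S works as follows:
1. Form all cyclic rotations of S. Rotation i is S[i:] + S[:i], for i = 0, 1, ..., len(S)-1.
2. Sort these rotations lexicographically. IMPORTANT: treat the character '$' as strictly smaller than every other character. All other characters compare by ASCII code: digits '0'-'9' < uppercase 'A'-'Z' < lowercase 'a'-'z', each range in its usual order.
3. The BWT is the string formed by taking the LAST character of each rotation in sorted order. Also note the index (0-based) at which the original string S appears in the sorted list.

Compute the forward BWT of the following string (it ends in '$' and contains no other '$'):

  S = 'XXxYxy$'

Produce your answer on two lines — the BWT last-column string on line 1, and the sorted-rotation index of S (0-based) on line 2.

Answer: y$XxXYx
1

Derivation:
All 7 rotations (rotation i = S[i:]+S[:i]):
  rot[0] = XXxYxy$
  rot[1] = XxYxy$X
  rot[2] = xYxy$XX
  rot[3] = Yxy$XXx
  rot[4] = xy$XXxY
  rot[5] = y$XXxYx
  rot[6] = $XXxYxy
Sorted (with $ < everything):
  sorted[0] = $XXxYxy  (last char: 'y')
  sorted[1] = XXxYxy$  (last char: '$')
  sorted[2] = XxYxy$X  (last char: 'X')
  sorted[3] = Yxy$XXx  (last char: 'x')
  sorted[4] = xYxy$XX  (last char: 'X')
  sorted[5] = xy$XXxY  (last char: 'Y')
  sorted[6] = y$XXxYx  (last char: 'x')
Last column: y$XxXYx
Original string S is at sorted index 1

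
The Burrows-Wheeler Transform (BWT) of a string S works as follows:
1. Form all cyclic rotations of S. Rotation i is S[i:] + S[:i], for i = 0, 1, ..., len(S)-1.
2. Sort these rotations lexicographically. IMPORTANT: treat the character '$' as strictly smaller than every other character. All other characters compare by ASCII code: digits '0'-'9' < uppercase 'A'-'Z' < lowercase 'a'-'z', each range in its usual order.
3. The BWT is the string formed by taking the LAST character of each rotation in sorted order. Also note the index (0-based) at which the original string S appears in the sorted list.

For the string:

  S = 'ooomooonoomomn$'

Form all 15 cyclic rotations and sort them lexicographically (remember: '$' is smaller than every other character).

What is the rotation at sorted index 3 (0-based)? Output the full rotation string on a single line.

All 15 rotations (rotation i = S[i:]+S[:i]):
  rot[0] = ooomooonoomomn$
  rot[1] = oomooonoomomn$o
  rot[2] = omooonoomomn$oo
  rot[3] = mooonoomomn$ooo
  rot[4] = ooonoomomn$ooom
  rot[5] = oonoomomn$ooomo
  rot[6] = onoomomn$ooomoo
  rot[7] = noomomn$ooomooo
  rot[8] = oomomn$ooomooon
  rot[9] = omomn$ooomooono
  rot[10] = momn$ooomooonoo
  rot[11] = omn$ooomooonoom
  rot[12] = mn$ooomooonoomo
  rot[13] = n$ooomooonoomom
  rot[14] = $ooomooonoomomn
Sorted (with $ < everything):
  sorted[0] = $ooomooonoomomn
  sorted[1] = mn$ooomooonoomo
  sorted[2] = momn$ooomooonoo
  sorted[3] = mooonoomomn$ooo
  sorted[4] = n$ooomooonoomom
  sorted[5] = noomomn$ooomooo
  sorted[6] = omn$ooomooonoom
  sorted[7] = omomn$ooomooono
  sorted[8] = omooonoomomn$oo
  sorted[9] = onoomomn$ooomoo
  sorted[10] = oomomn$ooomooon
  sorted[11] = oomooonoomomn$o
  sorted[12] = oonoomomn$ooomo
  sorted[13] = ooomooonoomomn$
  sorted[14] = ooonoomomn$ooom
sorted[3] = mooonoomomn$ooo

Answer: mooonoomomn$ooo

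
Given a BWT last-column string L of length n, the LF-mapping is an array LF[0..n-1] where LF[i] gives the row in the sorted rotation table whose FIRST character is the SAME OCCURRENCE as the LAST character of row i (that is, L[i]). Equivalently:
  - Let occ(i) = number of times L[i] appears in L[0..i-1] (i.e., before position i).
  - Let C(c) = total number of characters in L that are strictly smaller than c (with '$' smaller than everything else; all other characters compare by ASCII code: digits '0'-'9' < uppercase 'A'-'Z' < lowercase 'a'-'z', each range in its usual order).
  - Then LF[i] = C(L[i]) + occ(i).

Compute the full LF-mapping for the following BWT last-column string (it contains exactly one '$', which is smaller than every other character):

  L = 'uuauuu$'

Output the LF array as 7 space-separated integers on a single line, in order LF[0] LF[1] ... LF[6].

Char counts: '$':1, 'a':1, 'u':5
C (first-col start): C('$')=0, C('a')=1, C('u')=2
L[0]='u': occ=0, LF[0]=C('u')+0=2+0=2
L[1]='u': occ=1, LF[1]=C('u')+1=2+1=3
L[2]='a': occ=0, LF[2]=C('a')+0=1+0=1
L[3]='u': occ=2, LF[3]=C('u')+2=2+2=4
L[4]='u': occ=3, LF[4]=C('u')+3=2+3=5
L[5]='u': occ=4, LF[5]=C('u')+4=2+4=6
L[6]='$': occ=0, LF[6]=C('$')+0=0+0=0

Answer: 2 3 1 4 5 6 0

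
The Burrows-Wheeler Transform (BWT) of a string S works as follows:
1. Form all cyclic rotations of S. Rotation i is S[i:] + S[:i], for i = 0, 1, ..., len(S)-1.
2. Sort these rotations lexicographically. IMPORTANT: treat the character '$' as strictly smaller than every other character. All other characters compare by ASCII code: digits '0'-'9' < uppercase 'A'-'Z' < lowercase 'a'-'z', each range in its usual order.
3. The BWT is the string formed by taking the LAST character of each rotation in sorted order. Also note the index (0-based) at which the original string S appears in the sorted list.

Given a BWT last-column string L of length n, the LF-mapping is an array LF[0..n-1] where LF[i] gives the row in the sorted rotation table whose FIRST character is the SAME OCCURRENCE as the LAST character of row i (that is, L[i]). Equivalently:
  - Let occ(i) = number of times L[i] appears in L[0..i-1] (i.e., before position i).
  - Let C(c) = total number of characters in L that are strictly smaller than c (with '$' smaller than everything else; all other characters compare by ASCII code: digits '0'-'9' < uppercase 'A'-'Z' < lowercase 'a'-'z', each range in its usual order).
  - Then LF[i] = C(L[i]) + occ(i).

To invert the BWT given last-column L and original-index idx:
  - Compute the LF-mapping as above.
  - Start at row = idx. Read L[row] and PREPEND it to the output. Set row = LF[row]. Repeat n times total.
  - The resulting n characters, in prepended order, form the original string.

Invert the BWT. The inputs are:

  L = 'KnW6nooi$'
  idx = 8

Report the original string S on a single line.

Answer: onion6WK$

Derivation:
LF mapping: 2 5 3 1 6 7 8 4 0
Walk LF starting at row 8, prepending L[row]:
  step 1: row=8, L[8]='$', prepend. Next row=LF[8]=0
  step 2: row=0, L[0]='K', prepend. Next row=LF[0]=2
  step 3: row=2, L[2]='W', prepend. Next row=LF[2]=3
  step 4: row=3, L[3]='6', prepend. Next row=LF[3]=1
  step 5: row=1, L[1]='n', prepend. Next row=LF[1]=5
  step 6: row=5, L[5]='o', prepend. Next row=LF[5]=7
  step 7: row=7, L[7]='i', prepend. Next row=LF[7]=4
  step 8: row=4, L[4]='n', prepend. Next row=LF[4]=6
  step 9: row=6, L[6]='o', prepend. Next row=LF[6]=8
Reversed output: onion6WK$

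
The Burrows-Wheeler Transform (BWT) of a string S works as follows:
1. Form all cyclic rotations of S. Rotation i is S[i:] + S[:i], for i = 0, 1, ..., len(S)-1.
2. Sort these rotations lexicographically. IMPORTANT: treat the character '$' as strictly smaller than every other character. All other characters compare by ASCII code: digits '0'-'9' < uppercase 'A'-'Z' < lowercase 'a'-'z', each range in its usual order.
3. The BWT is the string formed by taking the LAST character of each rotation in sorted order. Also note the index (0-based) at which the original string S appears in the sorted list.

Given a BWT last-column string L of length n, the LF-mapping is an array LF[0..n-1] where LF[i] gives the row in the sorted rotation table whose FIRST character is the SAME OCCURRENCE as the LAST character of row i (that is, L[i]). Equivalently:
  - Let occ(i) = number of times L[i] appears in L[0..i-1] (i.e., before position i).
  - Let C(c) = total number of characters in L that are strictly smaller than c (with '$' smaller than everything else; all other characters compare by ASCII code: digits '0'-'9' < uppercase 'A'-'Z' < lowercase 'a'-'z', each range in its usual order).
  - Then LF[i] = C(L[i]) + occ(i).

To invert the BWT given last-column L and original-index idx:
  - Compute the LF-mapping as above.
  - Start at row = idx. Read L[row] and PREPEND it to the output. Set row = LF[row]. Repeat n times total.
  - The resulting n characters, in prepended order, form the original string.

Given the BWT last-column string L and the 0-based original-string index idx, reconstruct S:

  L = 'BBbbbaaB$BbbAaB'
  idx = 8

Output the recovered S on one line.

LF mapping: 2 3 10 11 12 7 8 4 0 5 13 14 1 9 6
Walk LF starting at row 8, prepending L[row]:
  step 1: row=8, L[8]='$', prepend. Next row=LF[8]=0
  step 2: row=0, L[0]='B', prepend. Next row=LF[0]=2
  step 3: row=2, L[2]='b', prepend. Next row=LF[2]=10
  step 4: row=10, L[10]='b', prepend. Next row=LF[10]=13
  step 5: row=13, L[13]='a', prepend. Next row=LF[13]=9
  step 6: row=9, L[9]='B', prepend. Next row=LF[9]=5
  step 7: row=5, L[5]='a', prepend. Next row=LF[5]=7
  step 8: row=7, L[7]='B', prepend. Next row=LF[7]=4
  step 9: row=4, L[4]='b', prepend. Next row=LF[4]=12
  step 10: row=12, L[12]='A', prepend. Next row=LF[12]=1
  step 11: row=1, L[1]='B', prepend. Next row=LF[1]=3
  step 12: row=3, L[3]='b', prepend. Next row=LF[3]=11
  step 13: row=11, L[11]='b', prepend. Next row=LF[11]=14
  step 14: row=14, L[14]='B', prepend. Next row=LF[14]=6
  step 15: row=6, L[6]='a', prepend. Next row=LF[6]=8
Reversed output: aBbbBAbBaBabbB$

Answer: aBbbBAbBaBabbB$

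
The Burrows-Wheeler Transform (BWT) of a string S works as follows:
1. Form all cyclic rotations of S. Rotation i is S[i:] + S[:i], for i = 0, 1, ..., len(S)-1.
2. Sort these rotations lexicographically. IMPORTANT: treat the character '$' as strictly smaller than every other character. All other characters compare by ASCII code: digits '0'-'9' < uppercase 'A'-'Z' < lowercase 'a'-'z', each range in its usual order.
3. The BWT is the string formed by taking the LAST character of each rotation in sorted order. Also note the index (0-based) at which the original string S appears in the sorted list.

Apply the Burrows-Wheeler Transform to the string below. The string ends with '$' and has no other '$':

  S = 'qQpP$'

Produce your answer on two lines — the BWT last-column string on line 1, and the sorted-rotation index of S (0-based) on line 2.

All 5 rotations (rotation i = S[i:]+S[:i]):
  rot[0] = qQpP$
  rot[1] = QpP$q
  rot[2] = pP$qQ
  rot[3] = P$qQp
  rot[4] = $qQpP
Sorted (with $ < everything):
  sorted[0] = $qQpP  (last char: 'P')
  sorted[1] = P$qQp  (last char: 'p')
  sorted[2] = QpP$q  (last char: 'q')
  sorted[3] = pP$qQ  (last char: 'Q')
  sorted[4] = qQpP$  (last char: '$')
Last column: PpqQ$
Original string S is at sorted index 4

Answer: PpqQ$
4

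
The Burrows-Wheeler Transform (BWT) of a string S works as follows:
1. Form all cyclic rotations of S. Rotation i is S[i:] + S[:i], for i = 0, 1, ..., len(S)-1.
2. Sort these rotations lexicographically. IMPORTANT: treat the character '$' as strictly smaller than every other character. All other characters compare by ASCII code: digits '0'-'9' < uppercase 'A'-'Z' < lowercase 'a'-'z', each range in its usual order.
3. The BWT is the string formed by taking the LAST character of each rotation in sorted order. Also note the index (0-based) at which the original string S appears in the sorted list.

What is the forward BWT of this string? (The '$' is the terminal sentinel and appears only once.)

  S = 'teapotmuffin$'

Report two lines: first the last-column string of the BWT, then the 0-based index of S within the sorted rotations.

Answer: netufftipa$om
10

Derivation:
All 13 rotations (rotation i = S[i:]+S[:i]):
  rot[0] = teapotmuffin$
  rot[1] = eapotmuffin$t
  rot[2] = apotmuffin$te
  rot[3] = potmuffin$tea
  rot[4] = otmuffin$teap
  rot[5] = tmuffin$teapo
  rot[6] = muffin$teapot
  rot[7] = uffin$teapotm
  rot[8] = ffin$teapotmu
  rot[9] = fin$teapotmuf
  rot[10] = in$teapotmuff
  rot[11] = n$teapotmuffi
  rot[12] = $teapotmuffin
Sorted (with $ < everything):
  sorted[0] = $teapotmuffin  (last char: 'n')
  sorted[1] = apotmuffin$te  (last char: 'e')
  sorted[2] = eapotmuffin$t  (last char: 't')
  sorted[3] = ffin$teapotmu  (last char: 'u')
  sorted[4] = fin$teapotmuf  (last char: 'f')
  sorted[5] = in$teapotmuff  (last char: 'f')
  sorted[6] = muffin$teapot  (last char: 't')
  sorted[7] = n$teapotmuffi  (last char: 'i')
  sorted[8] = otmuffin$teap  (last char: 'p')
  sorted[9] = potmuffin$tea  (last char: 'a')
  sorted[10] = teapotmuffin$  (last char: '$')
  sorted[11] = tmuffin$teapo  (last char: 'o')
  sorted[12] = uffin$teapotm  (last char: 'm')
Last column: netufftipa$om
Original string S is at sorted index 10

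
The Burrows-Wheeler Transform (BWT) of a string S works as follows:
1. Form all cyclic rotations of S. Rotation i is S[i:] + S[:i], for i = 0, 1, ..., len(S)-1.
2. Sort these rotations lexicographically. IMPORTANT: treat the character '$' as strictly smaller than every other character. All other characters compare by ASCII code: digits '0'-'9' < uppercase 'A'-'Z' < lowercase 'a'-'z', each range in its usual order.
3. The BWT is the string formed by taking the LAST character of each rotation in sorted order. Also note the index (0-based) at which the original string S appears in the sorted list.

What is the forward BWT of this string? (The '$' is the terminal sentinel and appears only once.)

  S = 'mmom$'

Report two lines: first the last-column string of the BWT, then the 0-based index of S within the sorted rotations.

All 5 rotations (rotation i = S[i:]+S[:i]):
  rot[0] = mmom$
  rot[1] = mom$m
  rot[2] = om$mm
  rot[3] = m$mmo
  rot[4] = $mmom
Sorted (with $ < everything):
  sorted[0] = $mmom  (last char: 'm')
  sorted[1] = m$mmo  (last char: 'o')
  sorted[2] = mmom$  (last char: '$')
  sorted[3] = mom$m  (last char: 'm')
  sorted[4] = om$mm  (last char: 'm')
Last column: mo$mm
Original string S is at sorted index 2

Answer: mo$mm
2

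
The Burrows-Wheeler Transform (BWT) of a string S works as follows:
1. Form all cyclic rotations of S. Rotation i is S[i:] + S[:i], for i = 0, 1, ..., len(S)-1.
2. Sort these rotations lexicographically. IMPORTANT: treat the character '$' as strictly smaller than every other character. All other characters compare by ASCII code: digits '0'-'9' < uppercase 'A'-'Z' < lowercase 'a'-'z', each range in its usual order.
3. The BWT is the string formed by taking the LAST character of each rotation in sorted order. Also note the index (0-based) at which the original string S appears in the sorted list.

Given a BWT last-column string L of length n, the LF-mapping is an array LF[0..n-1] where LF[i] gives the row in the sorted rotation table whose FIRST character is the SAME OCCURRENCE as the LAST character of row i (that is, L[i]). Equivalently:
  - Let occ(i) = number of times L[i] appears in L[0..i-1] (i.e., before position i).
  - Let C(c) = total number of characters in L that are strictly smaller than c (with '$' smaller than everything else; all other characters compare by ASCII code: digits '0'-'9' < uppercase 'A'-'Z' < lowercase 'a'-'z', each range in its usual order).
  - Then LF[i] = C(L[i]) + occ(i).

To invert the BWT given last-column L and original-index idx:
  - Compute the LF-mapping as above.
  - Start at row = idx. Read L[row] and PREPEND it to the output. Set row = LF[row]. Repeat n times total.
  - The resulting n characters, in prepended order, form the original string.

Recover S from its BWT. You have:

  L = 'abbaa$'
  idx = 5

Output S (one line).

Answer: baaba$

Derivation:
LF mapping: 1 4 5 2 3 0
Walk LF starting at row 5, prepending L[row]:
  step 1: row=5, L[5]='$', prepend. Next row=LF[5]=0
  step 2: row=0, L[0]='a', prepend. Next row=LF[0]=1
  step 3: row=1, L[1]='b', prepend. Next row=LF[1]=4
  step 4: row=4, L[4]='a', prepend. Next row=LF[4]=3
  step 5: row=3, L[3]='a', prepend. Next row=LF[3]=2
  step 6: row=2, L[2]='b', prepend. Next row=LF[2]=5
Reversed output: baaba$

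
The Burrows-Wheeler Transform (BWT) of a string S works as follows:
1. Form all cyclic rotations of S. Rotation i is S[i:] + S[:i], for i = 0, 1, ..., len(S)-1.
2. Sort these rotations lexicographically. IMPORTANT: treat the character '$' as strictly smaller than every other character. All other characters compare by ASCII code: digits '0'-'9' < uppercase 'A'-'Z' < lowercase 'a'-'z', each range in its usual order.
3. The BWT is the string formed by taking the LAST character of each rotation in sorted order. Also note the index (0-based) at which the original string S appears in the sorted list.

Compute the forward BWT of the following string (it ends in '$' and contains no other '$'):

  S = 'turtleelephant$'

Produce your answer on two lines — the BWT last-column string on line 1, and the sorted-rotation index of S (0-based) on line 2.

Answer: thlelpteaeunr$t
13

Derivation:
All 15 rotations (rotation i = S[i:]+S[:i]):
  rot[0] = turtleelephant$
  rot[1] = urtleelephant$t
  rot[2] = rtleelephant$tu
  rot[3] = tleelephant$tur
  rot[4] = leelephant$turt
  rot[5] = eelephant$turtl
  rot[6] = elephant$turtle
  rot[7] = lephant$turtlee
  rot[8] = ephant$turtleel
  rot[9] = phant$turtleele
  rot[10] = hant$turtleelep
  rot[11] = ant$turtleeleph
  rot[12] = nt$turtleelepha
  rot[13] = t$turtleelephan
  rot[14] = $turtleelephant
Sorted (with $ < everything):
  sorted[0] = $turtleelephant  (last char: 't')
  sorted[1] = ant$turtleeleph  (last char: 'h')
  sorted[2] = eelephant$turtl  (last char: 'l')
  sorted[3] = elephant$turtle  (last char: 'e')
  sorted[4] = ephant$turtleel  (last char: 'l')
  sorted[5] = hant$turtleelep  (last char: 'p')
  sorted[6] = leelephant$turt  (last char: 't')
  sorted[7] = lephant$turtlee  (last char: 'e')
  sorted[8] = nt$turtleelepha  (last char: 'a')
  sorted[9] = phant$turtleele  (last char: 'e')
  sorted[10] = rtleelephant$tu  (last char: 'u')
  sorted[11] = t$turtleelephan  (last char: 'n')
  sorted[12] = tleelephant$tur  (last char: 'r')
  sorted[13] = turtleelephant$  (last char: '$')
  sorted[14] = urtleelephant$t  (last char: 't')
Last column: thlelpteaeunr$t
Original string S is at sorted index 13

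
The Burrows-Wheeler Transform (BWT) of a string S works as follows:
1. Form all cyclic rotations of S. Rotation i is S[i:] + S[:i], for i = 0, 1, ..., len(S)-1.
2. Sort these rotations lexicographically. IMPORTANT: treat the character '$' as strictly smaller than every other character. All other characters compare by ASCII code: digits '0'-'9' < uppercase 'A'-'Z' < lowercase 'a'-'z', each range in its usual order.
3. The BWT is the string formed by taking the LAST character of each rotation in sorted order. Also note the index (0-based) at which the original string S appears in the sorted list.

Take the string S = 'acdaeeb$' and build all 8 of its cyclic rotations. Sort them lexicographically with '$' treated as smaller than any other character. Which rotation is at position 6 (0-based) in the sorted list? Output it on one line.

Answer: eb$acdae

Derivation:
All 8 rotations (rotation i = S[i:]+S[:i]):
  rot[0] = acdaeeb$
  rot[1] = cdaeeb$a
  rot[2] = daeeb$ac
  rot[3] = aeeb$acd
  rot[4] = eeb$acda
  rot[5] = eb$acdae
  rot[6] = b$acdaee
  rot[7] = $acdaeeb
Sorted (with $ < everything):
  sorted[0] = $acdaeeb
  sorted[1] = acdaeeb$
  sorted[2] = aeeb$acd
  sorted[3] = b$acdaee
  sorted[4] = cdaeeb$a
  sorted[5] = daeeb$ac
  sorted[6] = eb$acdae
  sorted[7] = eeb$acda
sorted[6] = eb$acdae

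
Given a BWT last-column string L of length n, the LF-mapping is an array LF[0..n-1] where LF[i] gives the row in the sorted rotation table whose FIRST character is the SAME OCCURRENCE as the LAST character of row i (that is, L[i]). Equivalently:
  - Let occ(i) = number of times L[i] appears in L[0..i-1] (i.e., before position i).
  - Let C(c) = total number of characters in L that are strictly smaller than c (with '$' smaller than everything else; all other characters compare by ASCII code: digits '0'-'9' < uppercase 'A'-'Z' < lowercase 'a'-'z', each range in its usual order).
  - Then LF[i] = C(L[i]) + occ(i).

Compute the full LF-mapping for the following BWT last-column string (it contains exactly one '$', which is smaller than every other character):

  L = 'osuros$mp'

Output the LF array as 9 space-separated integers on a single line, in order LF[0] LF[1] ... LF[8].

Answer: 2 6 8 5 3 7 0 1 4

Derivation:
Char counts: '$':1, 'm':1, 'o':2, 'p':1, 'r':1, 's':2, 'u':1
C (first-col start): C('$')=0, C('m')=1, C('o')=2, C('p')=4, C('r')=5, C('s')=6, C('u')=8
L[0]='o': occ=0, LF[0]=C('o')+0=2+0=2
L[1]='s': occ=0, LF[1]=C('s')+0=6+0=6
L[2]='u': occ=0, LF[2]=C('u')+0=8+0=8
L[3]='r': occ=0, LF[3]=C('r')+0=5+0=5
L[4]='o': occ=1, LF[4]=C('o')+1=2+1=3
L[5]='s': occ=1, LF[5]=C('s')+1=6+1=7
L[6]='$': occ=0, LF[6]=C('$')+0=0+0=0
L[7]='m': occ=0, LF[7]=C('m')+0=1+0=1
L[8]='p': occ=0, LF[8]=C('p')+0=4+0=4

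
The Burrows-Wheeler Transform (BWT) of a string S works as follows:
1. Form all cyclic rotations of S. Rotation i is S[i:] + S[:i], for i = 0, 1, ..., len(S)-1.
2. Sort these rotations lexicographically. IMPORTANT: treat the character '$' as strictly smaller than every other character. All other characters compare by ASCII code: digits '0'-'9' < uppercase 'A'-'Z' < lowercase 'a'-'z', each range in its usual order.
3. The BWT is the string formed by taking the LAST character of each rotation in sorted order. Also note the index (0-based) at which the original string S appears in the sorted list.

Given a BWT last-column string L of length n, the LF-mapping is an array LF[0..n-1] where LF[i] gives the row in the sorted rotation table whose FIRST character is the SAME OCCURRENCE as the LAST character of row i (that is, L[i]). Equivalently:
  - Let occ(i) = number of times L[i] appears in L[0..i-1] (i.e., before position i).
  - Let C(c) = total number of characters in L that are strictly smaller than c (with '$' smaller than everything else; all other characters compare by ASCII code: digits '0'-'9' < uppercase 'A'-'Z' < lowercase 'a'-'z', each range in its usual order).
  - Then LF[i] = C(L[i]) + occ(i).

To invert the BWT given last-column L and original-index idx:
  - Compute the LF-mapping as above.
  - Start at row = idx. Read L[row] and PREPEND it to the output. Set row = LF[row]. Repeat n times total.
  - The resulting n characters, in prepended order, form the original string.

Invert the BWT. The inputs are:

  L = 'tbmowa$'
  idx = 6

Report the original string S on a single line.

Answer: wombat$

Derivation:
LF mapping: 5 2 3 4 6 1 0
Walk LF starting at row 6, prepending L[row]:
  step 1: row=6, L[6]='$', prepend. Next row=LF[6]=0
  step 2: row=0, L[0]='t', prepend. Next row=LF[0]=5
  step 3: row=5, L[5]='a', prepend. Next row=LF[5]=1
  step 4: row=1, L[1]='b', prepend. Next row=LF[1]=2
  step 5: row=2, L[2]='m', prepend. Next row=LF[2]=3
  step 6: row=3, L[3]='o', prepend. Next row=LF[3]=4
  step 7: row=4, L[4]='w', prepend. Next row=LF[4]=6
Reversed output: wombat$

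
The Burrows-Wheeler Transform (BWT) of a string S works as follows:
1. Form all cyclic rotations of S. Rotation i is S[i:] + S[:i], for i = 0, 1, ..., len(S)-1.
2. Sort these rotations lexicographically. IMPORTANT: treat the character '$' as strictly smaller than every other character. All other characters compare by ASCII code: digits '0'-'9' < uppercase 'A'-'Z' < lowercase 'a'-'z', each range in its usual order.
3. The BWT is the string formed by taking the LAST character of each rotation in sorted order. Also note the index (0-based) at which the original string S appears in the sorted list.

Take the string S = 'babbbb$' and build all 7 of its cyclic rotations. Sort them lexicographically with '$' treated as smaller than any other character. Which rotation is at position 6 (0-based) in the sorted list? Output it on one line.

All 7 rotations (rotation i = S[i:]+S[:i]):
  rot[0] = babbbb$
  rot[1] = abbbb$b
  rot[2] = bbbb$ba
  rot[3] = bbb$bab
  rot[4] = bb$babb
  rot[5] = b$babbb
  rot[6] = $babbbb
Sorted (with $ < everything):
  sorted[0] = $babbbb
  sorted[1] = abbbb$b
  sorted[2] = b$babbb
  sorted[3] = babbbb$
  sorted[4] = bb$babb
  sorted[5] = bbb$bab
  sorted[6] = bbbb$ba
sorted[6] = bbbb$ba

Answer: bbbb$ba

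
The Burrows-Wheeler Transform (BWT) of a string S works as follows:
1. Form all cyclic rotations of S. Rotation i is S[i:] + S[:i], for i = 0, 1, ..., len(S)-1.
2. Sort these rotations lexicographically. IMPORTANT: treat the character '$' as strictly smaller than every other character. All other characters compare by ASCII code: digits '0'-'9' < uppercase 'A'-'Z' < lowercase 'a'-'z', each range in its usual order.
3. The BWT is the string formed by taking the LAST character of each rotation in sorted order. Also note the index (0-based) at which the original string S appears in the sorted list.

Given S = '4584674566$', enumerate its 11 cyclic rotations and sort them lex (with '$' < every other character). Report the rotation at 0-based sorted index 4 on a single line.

Answer: 566$4584674

Derivation:
All 11 rotations (rotation i = S[i:]+S[:i]):
  rot[0] = 4584674566$
  rot[1] = 584674566$4
  rot[2] = 84674566$45
  rot[3] = 4674566$458
  rot[4] = 674566$4584
  rot[5] = 74566$45846
  rot[6] = 4566$458467
  rot[7] = 566$4584674
  rot[8] = 66$45846745
  rot[9] = 6$458467456
  rot[10] = $4584674566
Sorted (with $ < everything):
  sorted[0] = $4584674566
  sorted[1] = 4566$458467
  sorted[2] = 4584674566$
  sorted[3] = 4674566$458
  sorted[4] = 566$4584674
  sorted[5] = 584674566$4
  sorted[6] = 6$458467456
  sorted[7] = 66$45846745
  sorted[8] = 674566$4584
  sorted[9] = 74566$45846
  sorted[10] = 84674566$45
sorted[4] = 566$4584674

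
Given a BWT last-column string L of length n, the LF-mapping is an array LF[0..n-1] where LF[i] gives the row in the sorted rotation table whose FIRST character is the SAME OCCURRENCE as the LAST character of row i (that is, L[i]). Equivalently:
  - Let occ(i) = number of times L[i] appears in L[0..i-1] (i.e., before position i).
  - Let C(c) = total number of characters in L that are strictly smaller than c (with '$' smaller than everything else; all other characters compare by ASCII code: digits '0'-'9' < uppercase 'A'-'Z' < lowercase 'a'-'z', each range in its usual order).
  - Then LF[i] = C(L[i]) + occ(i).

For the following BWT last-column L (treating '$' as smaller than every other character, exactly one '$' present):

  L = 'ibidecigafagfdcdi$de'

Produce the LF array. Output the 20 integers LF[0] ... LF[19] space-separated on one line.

Answer: 16 3 17 6 10 4 18 14 1 12 2 15 13 7 5 8 19 0 9 11

Derivation:
Char counts: '$':1, 'a':2, 'b':1, 'c':2, 'd':4, 'e':2, 'f':2, 'g':2, 'i':4
C (first-col start): C('$')=0, C('a')=1, C('b')=3, C('c')=4, C('d')=6, C('e')=10, C('f')=12, C('g')=14, C('i')=16
L[0]='i': occ=0, LF[0]=C('i')+0=16+0=16
L[1]='b': occ=0, LF[1]=C('b')+0=3+0=3
L[2]='i': occ=1, LF[2]=C('i')+1=16+1=17
L[3]='d': occ=0, LF[3]=C('d')+0=6+0=6
L[4]='e': occ=0, LF[4]=C('e')+0=10+0=10
L[5]='c': occ=0, LF[5]=C('c')+0=4+0=4
L[6]='i': occ=2, LF[6]=C('i')+2=16+2=18
L[7]='g': occ=0, LF[7]=C('g')+0=14+0=14
L[8]='a': occ=0, LF[8]=C('a')+0=1+0=1
L[9]='f': occ=0, LF[9]=C('f')+0=12+0=12
L[10]='a': occ=1, LF[10]=C('a')+1=1+1=2
L[11]='g': occ=1, LF[11]=C('g')+1=14+1=15
L[12]='f': occ=1, LF[12]=C('f')+1=12+1=13
L[13]='d': occ=1, LF[13]=C('d')+1=6+1=7
L[14]='c': occ=1, LF[14]=C('c')+1=4+1=5
L[15]='d': occ=2, LF[15]=C('d')+2=6+2=8
L[16]='i': occ=3, LF[16]=C('i')+3=16+3=19
L[17]='$': occ=0, LF[17]=C('$')+0=0+0=0
L[18]='d': occ=3, LF[18]=C('d')+3=6+3=9
L[19]='e': occ=1, LF[19]=C('e')+1=10+1=11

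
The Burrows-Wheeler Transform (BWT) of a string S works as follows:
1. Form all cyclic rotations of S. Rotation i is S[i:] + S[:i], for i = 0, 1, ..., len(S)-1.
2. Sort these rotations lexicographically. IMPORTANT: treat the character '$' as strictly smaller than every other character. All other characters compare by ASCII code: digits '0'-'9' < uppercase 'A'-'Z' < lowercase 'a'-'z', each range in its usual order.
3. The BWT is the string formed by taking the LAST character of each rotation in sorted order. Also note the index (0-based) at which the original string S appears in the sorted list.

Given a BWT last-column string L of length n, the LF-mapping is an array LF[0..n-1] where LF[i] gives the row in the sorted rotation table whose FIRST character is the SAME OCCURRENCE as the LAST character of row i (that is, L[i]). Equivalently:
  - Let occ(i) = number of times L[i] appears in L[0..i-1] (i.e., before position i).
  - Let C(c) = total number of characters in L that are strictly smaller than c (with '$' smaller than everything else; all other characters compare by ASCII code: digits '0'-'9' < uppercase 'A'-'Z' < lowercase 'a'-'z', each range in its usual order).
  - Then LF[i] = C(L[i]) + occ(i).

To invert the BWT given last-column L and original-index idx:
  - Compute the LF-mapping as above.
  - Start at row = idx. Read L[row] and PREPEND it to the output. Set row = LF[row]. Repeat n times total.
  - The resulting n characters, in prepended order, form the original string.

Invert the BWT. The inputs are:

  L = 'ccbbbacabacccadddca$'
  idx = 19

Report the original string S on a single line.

Answer: dcdccaadccbababbacc$

Derivation:
LF mapping: 10 11 6 7 8 1 12 2 9 3 13 14 15 4 17 18 19 16 5 0
Walk LF starting at row 19, prepending L[row]:
  step 1: row=19, L[19]='$', prepend. Next row=LF[19]=0
  step 2: row=0, L[0]='c', prepend. Next row=LF[0]=10
  step 3: row=10, L[10]='c', prepend. Next row=LF[10]=13
  step 4: row=13, L[13]='a', prepend. Next row=LF[13]=4
  step 5: row=4, L[4]='b', prepend. Next row=LF[4]=8
  step 6: row=8, L[8]='b', prepend. Next row=LF[8]=9
  step 7: row=9, L[9]='a', prepend. Next row=LF[9]=3
  step 8: row=3, L[3]='b', prepend. Next row=LF[3]=7
  step 9: row=7, L[7]='a', prepend. Next row=LF[7]=2
  step 10: row=2, L[2]='b', prepend. Next row=LF[2]=6
  step 11: row=6, L[6]='c', prepend. Next row=LF[6]=12
  step 12: row=12, L[12]='c', prepend. Next row=LF[12]=15
  step 13: row=15, L[15]='d', prepend. Next row=LF[15]=18
  step 14: row=18, L[18]='a', prepend. Next row=LF[18]=5
  step 15: row=5, L[5]='a', prepend. Next row=LF[5]=1
  step 16: row=1, L[1]='c', prepend. Next row=LF[1]=11
  step 17: row=11, L[11]='c', prepend. Next row=LF[11]=14
  step 18: row=14, L[14]='d', prepend. Next row=LF[14]=17
  step 19: row=17, L[17]='c', prepend. Next row=LF[17]=16
  step 20: row=16, L[16]='d', prepend. Next row=LF[16]=19
Reversed output: dcdccaadccbababbacc$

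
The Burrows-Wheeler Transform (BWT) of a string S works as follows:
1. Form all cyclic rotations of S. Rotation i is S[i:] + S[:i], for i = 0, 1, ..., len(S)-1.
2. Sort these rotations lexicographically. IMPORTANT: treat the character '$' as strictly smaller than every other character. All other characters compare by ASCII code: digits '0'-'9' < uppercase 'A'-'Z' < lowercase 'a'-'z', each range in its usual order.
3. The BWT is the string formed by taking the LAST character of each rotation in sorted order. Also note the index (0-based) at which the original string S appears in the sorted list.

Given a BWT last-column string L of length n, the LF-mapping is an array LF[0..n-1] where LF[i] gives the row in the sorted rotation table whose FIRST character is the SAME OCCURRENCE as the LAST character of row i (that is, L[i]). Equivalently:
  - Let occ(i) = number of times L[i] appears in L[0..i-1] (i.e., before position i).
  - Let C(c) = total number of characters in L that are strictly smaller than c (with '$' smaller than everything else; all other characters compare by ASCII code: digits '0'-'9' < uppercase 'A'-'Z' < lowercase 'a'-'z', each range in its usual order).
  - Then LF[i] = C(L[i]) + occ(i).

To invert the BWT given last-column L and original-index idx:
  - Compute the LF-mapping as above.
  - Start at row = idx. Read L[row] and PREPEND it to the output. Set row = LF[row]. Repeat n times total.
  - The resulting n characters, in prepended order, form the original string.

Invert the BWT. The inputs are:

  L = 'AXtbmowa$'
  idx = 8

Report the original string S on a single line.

Answer: wombatXA$

Derivation:
LF mapping: 1 2 7 4 5 6 8 3 0
Walk LF starting at row 8, prepending L[row]:
  step 1: row=8, L[8]='$', prepend. Next row=LF[8]=0
  step 2: row=0, L[0]='A', prepend. Next row=LF[0]=1
  step 3: row=1, L[1]='X', prepend. Next row=LF[1]=2
  step 4: row=2, L[2]='t', prepend. Next row=LF[2]=7
  step 5: row=7, L[7]='a', prepend. Next row=LF[7]=3
  step 6: row=3, L[3]='b', prepend. Next row=LF[3]=4
  step 7: row=4, L[4]='m', prepend. Next row=LF[4]=5
  step 8: row=5, L[5]='o', prepend. Next row=LF[5]=6
  step 9: row=6, L[6]='w', prepend. Next row=LF[6]=8
Reversed output: wombatXA$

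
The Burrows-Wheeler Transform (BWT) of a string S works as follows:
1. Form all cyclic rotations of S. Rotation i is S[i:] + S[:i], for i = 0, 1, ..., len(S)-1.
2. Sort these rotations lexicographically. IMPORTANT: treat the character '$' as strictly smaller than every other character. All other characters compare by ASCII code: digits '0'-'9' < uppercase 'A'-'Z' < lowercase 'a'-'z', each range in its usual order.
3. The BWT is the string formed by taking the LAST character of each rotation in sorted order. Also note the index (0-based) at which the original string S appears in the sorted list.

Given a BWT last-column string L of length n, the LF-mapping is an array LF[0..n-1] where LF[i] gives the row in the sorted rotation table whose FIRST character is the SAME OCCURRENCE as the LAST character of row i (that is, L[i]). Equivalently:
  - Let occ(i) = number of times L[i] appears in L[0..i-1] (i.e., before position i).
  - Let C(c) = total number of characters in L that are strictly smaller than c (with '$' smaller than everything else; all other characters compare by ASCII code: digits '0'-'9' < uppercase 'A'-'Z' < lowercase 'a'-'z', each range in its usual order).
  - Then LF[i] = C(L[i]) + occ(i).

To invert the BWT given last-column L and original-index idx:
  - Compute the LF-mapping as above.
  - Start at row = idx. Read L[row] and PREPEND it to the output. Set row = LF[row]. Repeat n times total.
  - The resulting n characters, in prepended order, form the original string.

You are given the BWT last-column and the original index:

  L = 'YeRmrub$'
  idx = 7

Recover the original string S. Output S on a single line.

LF mapping: 2 4 1 5 6 7 3 0
Walk LF starting at row 7, prepending L[row]:
  step 1: row=7, L[7]='$', prepend. Next row=LF[7]=0
  step 2: row=0, L[0]='Y', prepend. Next row=LF[0]=2
  step 3: row=2, L[2]='R', prepend. Next row=LF[2]=1
  step 4: row=1, L[1]='e', prepend. Next row=LF[1]=4
  step 5: row=4, L[4]='r', prepend. Next row=LF[4]=6
  step 6: row=6, L[6]='b', prepend. Next row=LF[6]=3
  step 7: row=3, L[3]='m', prepend. Next row=LF[3]=5
  step 8: row=5, L[5]='u', prepend. Next row=LF[5]=7
Reversed output: umbreRY$

Answer: umbreRY$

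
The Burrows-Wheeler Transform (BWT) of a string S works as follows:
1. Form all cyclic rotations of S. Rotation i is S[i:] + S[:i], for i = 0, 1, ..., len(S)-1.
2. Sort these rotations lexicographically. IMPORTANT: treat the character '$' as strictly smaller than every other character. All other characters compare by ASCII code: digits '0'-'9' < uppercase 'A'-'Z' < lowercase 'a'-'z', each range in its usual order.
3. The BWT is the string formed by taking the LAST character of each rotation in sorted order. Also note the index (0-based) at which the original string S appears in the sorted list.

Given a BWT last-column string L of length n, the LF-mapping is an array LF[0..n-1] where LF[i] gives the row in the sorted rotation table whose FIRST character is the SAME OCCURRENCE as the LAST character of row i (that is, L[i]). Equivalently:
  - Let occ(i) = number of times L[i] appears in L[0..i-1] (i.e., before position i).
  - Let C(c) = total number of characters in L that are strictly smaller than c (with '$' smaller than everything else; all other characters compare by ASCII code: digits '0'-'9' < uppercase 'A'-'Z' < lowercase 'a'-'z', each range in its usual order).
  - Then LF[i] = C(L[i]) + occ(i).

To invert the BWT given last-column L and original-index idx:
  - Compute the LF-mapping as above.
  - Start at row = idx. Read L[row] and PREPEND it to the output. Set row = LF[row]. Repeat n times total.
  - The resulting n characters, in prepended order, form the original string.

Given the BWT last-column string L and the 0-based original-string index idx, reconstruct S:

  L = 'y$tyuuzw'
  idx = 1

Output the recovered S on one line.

LF mapping: 5 0 1 6 2 3 7 4
Walk LF starting at row 1, prepending L[row]:
  step 1: row=1, L[1]='$', prepend. Next row=LF[1]=0
  step 2: row=0, L[0]='y', prepend. Next row=LF[0]=5
  step 3: row=5, L[5]='u', prepend. Next row=LF[5]=3
  step 4: row=3, L[3]='y', prepend. Next row=LF[3]=6
  step 5: row=6, L[6]='z', prepend. Next row=LF[6]=7
  step 6: row=7, L[7]='w', prepend. Next row=LF[7]=4
  step 7: row=4, L[4]='u', prepend. Next row=LF[4]=2
  step 8: row=2, L[2]='t', prepend. Next row=LF[2]=1
Reversed output: tuwzyuy$

Answer: tuwzyuy$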